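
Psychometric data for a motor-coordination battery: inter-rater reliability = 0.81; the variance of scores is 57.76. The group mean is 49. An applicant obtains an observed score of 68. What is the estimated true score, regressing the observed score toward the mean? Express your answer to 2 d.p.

T̂ = 0.8100(68) + 0.1900(49) ≈ 64.3900

64.39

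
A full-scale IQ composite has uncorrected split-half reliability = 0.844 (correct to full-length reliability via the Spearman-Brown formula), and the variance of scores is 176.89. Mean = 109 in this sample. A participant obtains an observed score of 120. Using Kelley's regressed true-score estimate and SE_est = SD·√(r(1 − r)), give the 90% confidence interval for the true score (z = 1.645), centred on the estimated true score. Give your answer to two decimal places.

[112.98, 125.16]

σ = 176.89^(1/2) = 13.30000
r_full = 2·0.844 / (1 + 0.844) ≈ 0.91540
Estimated true score = 0.91540·120 + (1 − 0.91540)·109 ≈ 119.06941
SE_est = 13.30000·√[r(1 − r)] ≈ 3.70117
CI = 119.06941 ± 1.645 · 3.70117 → [112.98099, 125.15784]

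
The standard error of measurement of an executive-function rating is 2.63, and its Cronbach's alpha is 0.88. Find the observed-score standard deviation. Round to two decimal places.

7.59

σ = SEM·(1 − r)^(−1/2) ≈ 2.63×2.88675 ≈ 7.59216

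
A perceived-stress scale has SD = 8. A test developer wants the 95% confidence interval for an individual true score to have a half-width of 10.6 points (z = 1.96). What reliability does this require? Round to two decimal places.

0.54

SEM needed = half-width / z = 10.6/1.96 ≈ 5.408
r = 1 − (SEM / SD)² = 1 − (5.408 / 8)² ≈ 1 − 0.457 ≈ 0.543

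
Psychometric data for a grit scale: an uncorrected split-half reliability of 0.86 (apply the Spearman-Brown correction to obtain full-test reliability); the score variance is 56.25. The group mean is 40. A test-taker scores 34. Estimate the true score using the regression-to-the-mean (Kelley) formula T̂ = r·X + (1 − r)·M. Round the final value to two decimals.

Full-length reliability (Spearman-Brown) = 2(0.86)/(1+0.86) ≃ 0.9247
T̂ = 0.9247(34) + 0.0753(40) ≃ 34.4516

34.45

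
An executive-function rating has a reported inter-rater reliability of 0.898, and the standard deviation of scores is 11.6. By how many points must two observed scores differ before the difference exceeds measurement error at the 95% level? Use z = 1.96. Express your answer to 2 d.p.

The standard error of measurement is 11.60000*√(1 − 0.89800) ≈ 11.60000*0.31937 ≈ 3.70474.
SE_diff = √2 * SEM ≈ 5.23930
Minimum reliable difference = 1.96 * SE_diff ≈ 1.96 * 5.23930 ≈ 10.26902

10.27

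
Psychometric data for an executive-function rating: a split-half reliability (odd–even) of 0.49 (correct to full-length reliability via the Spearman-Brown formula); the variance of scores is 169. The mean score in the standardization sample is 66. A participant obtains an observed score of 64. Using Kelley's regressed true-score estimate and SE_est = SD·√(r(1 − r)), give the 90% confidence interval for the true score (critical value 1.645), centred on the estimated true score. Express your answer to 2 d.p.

[54.54, 74.83]

SD = √169 = 13.0000
r_full = 2·0.49 / (1 + 0.49) ≈ 0.6577
T̂ = 0.6577(64) + 0.3423(66) ≈ 64.6846
SE_est = SD · √(r(1 − r)) = 13.0000 · √0.2251 ≈ 13.0000 · 0.4745 ≈ 6.1682
90% CI: 64.6846 ± 10.1466 ≈ (54.5380, 74.8312)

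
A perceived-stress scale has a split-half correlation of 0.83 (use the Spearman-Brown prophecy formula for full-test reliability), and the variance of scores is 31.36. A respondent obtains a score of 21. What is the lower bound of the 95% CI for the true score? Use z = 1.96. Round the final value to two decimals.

σ = 31.36^(1/2) = 5.6000
Full-length reliability (Spearman-Brown) = 2(0.83)/(1+0.83) ≈ 0.9071
SEM = 5.6000 · √(1 − 0.9071) = 5.6000 · √0.0929 ≈ 5.6000 · 0.3048 ≈ 1.7068
Margin = 1.96 · 1.7068 ≈ 3.3454
Lower limit = 21 − 3.3454 ≈ 17.6546

17.65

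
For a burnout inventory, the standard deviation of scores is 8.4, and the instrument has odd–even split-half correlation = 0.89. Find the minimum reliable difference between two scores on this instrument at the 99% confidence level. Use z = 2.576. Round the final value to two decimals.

7.38

r_full = 2·0.89 / (1 + 0.89) ≈ 0.942
SEM = 8.400·√(1 − 0.942) ≈ 2.026
SE_diff = SEM · √2 ≈ 2.026 · 1.414 ≈ 2.866
Smallest detectable difference = 2.576·2.866 ≈ 7.383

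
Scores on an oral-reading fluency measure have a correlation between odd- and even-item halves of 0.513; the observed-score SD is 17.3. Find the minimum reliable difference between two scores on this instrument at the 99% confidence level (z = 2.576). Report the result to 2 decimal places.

35.76

Spearman-Brown: r = 2(0.513) / (1 + 0.513) = 1.0260 / 1.5130 ≃ 0.6781
The standard error of measurement is 17.3000·√(1 − 0.6781) ≃ 17.3000·0.5673 ≃ 9.8150.
SE_diff = √2 · SEM ≃ 13.8805
Smallest detectable difference = 2.576·13.8805 ≃ 35.7563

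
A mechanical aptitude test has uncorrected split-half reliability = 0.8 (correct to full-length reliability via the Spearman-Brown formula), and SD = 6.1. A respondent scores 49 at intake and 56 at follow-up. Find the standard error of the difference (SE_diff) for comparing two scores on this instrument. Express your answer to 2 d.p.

2.88

Full-length reliability (Spearman-Brown) = 2(0.8)/(1+0.8) ≈ 0.8889
SEM = 6.1000 * √(1 − 0.8889) = 6.1000 * √0.1111 ≈ 6.1000 * 0.3333 ≈ 2.0333
SE_diff = SEM * √2 ≈ 2.0333 * 1.4142 ≈ 2.8756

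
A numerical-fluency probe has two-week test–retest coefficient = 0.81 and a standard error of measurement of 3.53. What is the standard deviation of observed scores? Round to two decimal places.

8.10

SD = SEM / √(1 − r) = 3.53 / √0.190 ≈ 3.53 / 0.436 ≈ 8.098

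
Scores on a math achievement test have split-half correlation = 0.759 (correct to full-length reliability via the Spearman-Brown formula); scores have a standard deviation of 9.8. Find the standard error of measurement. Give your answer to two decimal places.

Full-length reliability (Spearman-Brown) = 2(0.759)/(1+0.759) ≈ 0.8630
The standard error of measurement is 9.8000*√(1 − 0.8630) ≈ 9.8000*0.3701 ≈ 3.6275.

3.63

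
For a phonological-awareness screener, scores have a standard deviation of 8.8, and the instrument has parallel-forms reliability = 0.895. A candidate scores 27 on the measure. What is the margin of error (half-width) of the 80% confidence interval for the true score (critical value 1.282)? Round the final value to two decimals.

SEM = 8.800*√(1 − 0.895) ≃ 2.852
1.282 * SEM ≃ 3.656

3.66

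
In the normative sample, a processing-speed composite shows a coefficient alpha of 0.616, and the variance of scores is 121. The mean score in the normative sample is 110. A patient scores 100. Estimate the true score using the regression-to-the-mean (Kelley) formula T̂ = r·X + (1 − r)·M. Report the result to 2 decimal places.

103.84

Estimated true score = 0.6160*100 + (1 − 0.6160)*110 ≃ 103.8400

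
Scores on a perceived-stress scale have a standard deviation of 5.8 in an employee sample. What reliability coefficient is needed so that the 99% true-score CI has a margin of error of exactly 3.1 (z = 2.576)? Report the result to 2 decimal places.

0.96

Required SEM = 3.1 / 2.576 ≃ 1.2034
r = 1 − (SEM / SD)² = 1 − (1.2034 / 5.8)² ≃ 1 − 0.0431 ≃ 0.9569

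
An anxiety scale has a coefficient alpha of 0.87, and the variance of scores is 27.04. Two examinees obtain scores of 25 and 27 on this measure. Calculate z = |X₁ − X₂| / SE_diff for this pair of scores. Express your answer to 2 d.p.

SD = √27.04 ≈ 5.200
SEM = 5.200 × √(1 − 0.870) = 5.200 × √0.130 ≈ 5.200 × 0.361 ≈ 1.875
SE_diff = √2 × SEM ≈ 2.651
z = 2 / 2.651 ≈ 0.754

0.75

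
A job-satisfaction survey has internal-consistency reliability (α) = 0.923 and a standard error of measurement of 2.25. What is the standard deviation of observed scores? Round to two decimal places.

SD = SEM / √(1 − r) = 2.25 / √0.07700 ≈ 2.25 / 0.27749 ≈ 8.10844

8.11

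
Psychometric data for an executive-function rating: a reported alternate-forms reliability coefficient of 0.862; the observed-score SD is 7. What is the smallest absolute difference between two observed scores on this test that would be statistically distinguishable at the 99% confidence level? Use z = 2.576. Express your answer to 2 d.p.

9.47

SEM = 7.00000×√(1 − 0.86200) ≃ 2.60038
Standard error of the difference = 2.60038·√2 ≃ 3.67750
Minimum reliable difference = 2.576 × SE_diff ≃ 2.576 × 3.67750 ≃ 9.47324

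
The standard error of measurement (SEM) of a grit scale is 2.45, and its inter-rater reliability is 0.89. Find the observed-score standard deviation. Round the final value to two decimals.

SD = SEM / √(1 − r) = 2.45 / √0.1100 ≈ 2.45 / 0.3317 ≈ 7.3870

7.39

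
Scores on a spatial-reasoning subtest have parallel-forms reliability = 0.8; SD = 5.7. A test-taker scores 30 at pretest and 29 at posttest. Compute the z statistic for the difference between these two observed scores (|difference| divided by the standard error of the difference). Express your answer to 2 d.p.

SEM = 5.700*√(1 − 0.800) ≈ 2.549
SE_diff = √2 * SEM ≈ 3.605
z = 1 / 3.605 ≈ 0.277

0.28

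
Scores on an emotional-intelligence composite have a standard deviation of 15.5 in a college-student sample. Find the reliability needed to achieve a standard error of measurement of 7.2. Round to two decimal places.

Required reliability = 1 − (SEM/SD)² = 1 − 0.2158 ≈ 0.7842

0.78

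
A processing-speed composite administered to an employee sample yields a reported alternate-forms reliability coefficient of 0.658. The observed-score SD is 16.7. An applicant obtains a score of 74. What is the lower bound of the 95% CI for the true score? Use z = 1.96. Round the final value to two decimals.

SEM = 16.7000*√(1 − 0.6580) ≈ 9.7663
Half-width = 1.96*9.7663 ≈ 19.1419
Lower limit = 74 − 19.1419 ≈ 54.8581

54.86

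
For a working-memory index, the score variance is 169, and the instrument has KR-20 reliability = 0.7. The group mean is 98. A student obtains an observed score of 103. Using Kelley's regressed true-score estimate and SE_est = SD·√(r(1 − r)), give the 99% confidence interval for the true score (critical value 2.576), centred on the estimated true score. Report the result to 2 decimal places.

[86.15, 116.85]

σ = 169^(1/2) = 13.00000
Estimated true score = 0.70000*103 + (1 − 0.70000)*98 ≈ 101.50000
SE_est = 13.00000*√(0.70000*0.30000) ≈ 5.95735
CI = 101.50000 ± 2.576 * 5.95735 → [86.15387, 116.84613]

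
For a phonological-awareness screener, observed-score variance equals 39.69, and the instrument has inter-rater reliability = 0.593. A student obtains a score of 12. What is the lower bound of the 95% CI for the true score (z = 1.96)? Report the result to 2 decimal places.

SD = √39.69 ≈ 6.300
SEM = 6.300 × √(1 − 0.593) = 6.300 × √0.407 ≈ 6.300 × 0.638 ≈ 4.019
Margin = 1.96 × 4.019 ≈ 7.878
Lower limit = 12 − 7.878 ≈ 4.122

4.12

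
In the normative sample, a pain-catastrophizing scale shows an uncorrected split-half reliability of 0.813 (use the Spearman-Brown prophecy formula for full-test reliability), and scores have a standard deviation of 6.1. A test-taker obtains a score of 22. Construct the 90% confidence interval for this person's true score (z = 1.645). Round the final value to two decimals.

[18.78, 25.22]

Spearman-Brown: r = 2(0.813) / (1 + 0.813) = 1.6260 / 1.8130 ≈ 0.8969
SEM = 6.1000 * √(1 − 0.8969) = 6.1000 * √0.1031 ≈ 6.1000 * 0.3212 ≈ 1.9591
1.645 * SEM ≈ 3.2227
Interval: (18.7773, 25.2227)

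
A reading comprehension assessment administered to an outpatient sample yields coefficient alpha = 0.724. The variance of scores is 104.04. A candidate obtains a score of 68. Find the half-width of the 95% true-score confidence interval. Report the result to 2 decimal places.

10.50

σ = 104.04^(1/2) = 10.200
SEM = 10.200*√(1 − 0.724) ≈ 5.359
Half-width = 1.96*5.359 ≈ 10.503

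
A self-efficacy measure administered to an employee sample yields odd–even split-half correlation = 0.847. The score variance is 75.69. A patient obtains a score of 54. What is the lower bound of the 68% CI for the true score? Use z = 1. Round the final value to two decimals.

51.50

σ = 75.69^(1/2) = 8.70000
Full-length reliability (Spearman-Brown) = 2(0.847)/(1+0.847) ≈ 0.91716
SEM = 8.70000 · √(1 − 0.91716) = 8.70000 · √0.08284 ≈ 8.70000 · 0.28781 ≈ 2.50398
Margin = 1 · 2.50398 ≈ 2.50398
Lower limit = 54 − 2.50398 ≈ 51.49602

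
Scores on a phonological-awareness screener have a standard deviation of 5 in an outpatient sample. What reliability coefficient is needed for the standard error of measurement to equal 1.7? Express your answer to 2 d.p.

0.88

r = 1 − (1.70000/5)² ≈ 1 − 0.11560 ≈ 0.88440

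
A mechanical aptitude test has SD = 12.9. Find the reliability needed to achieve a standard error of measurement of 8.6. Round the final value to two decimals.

r = 1 − (SEM / SD)² = 1 − (8.6000 / 12.9)² ≈ 1 − 0.4444 ≈ 0.5556

0.56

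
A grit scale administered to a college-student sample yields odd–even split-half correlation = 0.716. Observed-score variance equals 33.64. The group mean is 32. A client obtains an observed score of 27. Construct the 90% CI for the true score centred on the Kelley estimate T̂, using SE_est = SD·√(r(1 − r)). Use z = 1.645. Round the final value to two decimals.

SD = √33.64 ≈ 5.800
r_full = 2·0.716 / (1 + 0.716) ≈ 0.834
Estimated true score = 0.834·27 + (1 − 0.834)·32 ≈ 27.828
SE_est = SD · √(r(1 − r)) = 5.800 · √0.138 ≈ 5.800 · 0.372 ≈ 2.155
90% CI: 27.828 ± 3.546 ≈ (24.282, 31.373)

[24.28, 31.37]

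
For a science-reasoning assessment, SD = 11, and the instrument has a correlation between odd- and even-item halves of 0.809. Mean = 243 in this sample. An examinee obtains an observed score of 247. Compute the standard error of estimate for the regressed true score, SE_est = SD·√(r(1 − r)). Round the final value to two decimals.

r_full = 2·0.809 / (1 + 0.809) ≈ 0.894
SE_est = SD * √(r(1 − r)) = 11.000 * √0.094 ≈ 11.000 * 0.307 ≈ 3.380

3.38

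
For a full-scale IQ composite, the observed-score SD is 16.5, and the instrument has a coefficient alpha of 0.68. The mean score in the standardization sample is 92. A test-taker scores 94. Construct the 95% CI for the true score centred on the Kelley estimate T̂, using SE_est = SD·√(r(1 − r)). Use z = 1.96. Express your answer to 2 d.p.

Estimated true score = 0.680×94 + (1 − 0.680)×92 ≈ 93.360
SE_est = 16.500×√(0.680×0.320) ≈ 7.697
95% CI: 93.360 ± 15.086 ≈ (78.274, 108.446)

[78.27, 108.45]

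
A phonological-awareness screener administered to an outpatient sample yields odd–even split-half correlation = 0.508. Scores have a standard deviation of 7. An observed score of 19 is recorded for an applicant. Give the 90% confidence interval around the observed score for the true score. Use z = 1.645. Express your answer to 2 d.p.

Spearman-Brown: r = 2(0.508) / (1 + 0.508) = 1.0160 / 1.5080 ≃ 0.6737
SEM = 7.0000*√(1 − 0.6737) ≃ 3.9983
1.645 * SEM ≃ 6.5773
CI = 19 ± 6.5773 → [12.4227, 25.5773]

[12.42, 25.58]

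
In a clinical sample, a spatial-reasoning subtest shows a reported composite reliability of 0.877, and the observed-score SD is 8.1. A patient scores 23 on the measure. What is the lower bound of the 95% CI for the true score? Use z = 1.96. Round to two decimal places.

SEM = 8.100 * √(1 − 0.877) = 8.100 * √0.123 ≃ 8.100 * 0.351 ≃ 2.841
Half-width = 1.96*2.841 ≃ 5.568
Lower bound: 23 − 5.568 = 17.432

17.43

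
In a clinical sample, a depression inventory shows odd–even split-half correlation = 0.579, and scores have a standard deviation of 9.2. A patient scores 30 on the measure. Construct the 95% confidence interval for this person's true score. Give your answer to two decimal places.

Full-length reliability (Spearman-Brown) = 2(0.579)/(1+0.579) ≃ 0.73338
SEM = 9.20000*√(1 − 0.73338) ≃ 4.75048
Half-width = 1.96*4.75048 ≃ 9.31095
CI = 30 ± 9.31095 → [20.68905, 39.31095]

[20.69, 39.31]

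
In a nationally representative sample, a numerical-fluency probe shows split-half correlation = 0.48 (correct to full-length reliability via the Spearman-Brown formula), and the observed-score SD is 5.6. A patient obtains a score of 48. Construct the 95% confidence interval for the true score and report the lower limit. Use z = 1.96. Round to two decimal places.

41.49

r_full = 2·0.48 / (1 + 0.48) ≈ 0.6486
SEM = 5.6000 × √(1 − 0.6486) = 5.6000 × √0.3514 ≈ 5.6000 × 0.5927 ≈ 3.3194
Half-width = 1.96×3.3194 ≈ 6.5060
Lower limit = 48 − 6.5060 ≈ 41.4940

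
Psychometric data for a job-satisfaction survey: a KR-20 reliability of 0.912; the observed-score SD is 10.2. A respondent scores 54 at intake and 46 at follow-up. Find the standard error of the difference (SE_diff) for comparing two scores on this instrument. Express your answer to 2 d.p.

SEM = 10.2000 * √(1 − 0.9120) = 10.2000 * √0.0880 ≃ 10.2000 * 0.2966 ≃ 3.0258
Standard error of the difference = 3.0258·√2 ≃ 4.2791

4.28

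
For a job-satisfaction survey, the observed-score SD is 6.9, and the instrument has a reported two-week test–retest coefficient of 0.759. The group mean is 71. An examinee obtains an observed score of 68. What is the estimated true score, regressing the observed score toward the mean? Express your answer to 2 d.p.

T̂ = r·X + (1 − r)·M = 0.75900*68 + 0.24100*71 = 51.61200 + 17.11100 ≈ 68.72300

68.72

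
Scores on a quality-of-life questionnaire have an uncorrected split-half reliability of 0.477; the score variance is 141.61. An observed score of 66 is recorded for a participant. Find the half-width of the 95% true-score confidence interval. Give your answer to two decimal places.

13.88

SD = √141.61 = 11.900
Full-length reliability (Spearman-Brown) = 2(0.477)/(1+0.477) ≈ 0.646
The standard error of measurement is 11.900*√(1 − 0.646) ≈ 11.900*0.595 ≈ 7.081.
1.96 * SEM ≈ 13.879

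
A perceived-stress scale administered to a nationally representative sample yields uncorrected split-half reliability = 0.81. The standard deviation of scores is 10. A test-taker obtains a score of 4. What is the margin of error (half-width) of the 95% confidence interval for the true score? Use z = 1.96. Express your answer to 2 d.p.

Spearman-Brown: r = 2(0.81) / (1 + 0.81) = 1.62000 / 1.81000 ≈ 0.89503
SEM = 10.00000 · √(1 − 0.89503) = 10.00000 · √0.10497 ≈ 10.00000 · 0.32399 ≈ 3.23994
Margin = 1.96 · 3.23994 ≈ 6.35029

6.35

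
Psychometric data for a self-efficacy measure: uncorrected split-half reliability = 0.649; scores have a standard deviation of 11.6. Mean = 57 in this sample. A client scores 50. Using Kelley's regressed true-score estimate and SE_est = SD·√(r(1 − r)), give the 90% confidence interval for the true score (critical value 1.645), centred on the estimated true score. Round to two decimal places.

[43.68, 59.30]

r_full = 2·0.649 / (1 + 0.649) ≈ 0.787
T̂ = 0.787(50) + 0.213(57) ≈ 51.490
SE_est = SD × √(r(1 − r)) = 11.600 × √0.168 ≈ 11.600 × 0.409 ≈ 4.748
90% CI: 51.490 ± 7.811 ≈ (43.679, 59.301)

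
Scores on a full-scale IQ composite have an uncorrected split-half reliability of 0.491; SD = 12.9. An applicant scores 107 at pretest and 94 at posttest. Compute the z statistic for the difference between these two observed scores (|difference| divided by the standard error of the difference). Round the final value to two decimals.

1.22

Spearman-Brown: r = 2(0.491) / (1 + 0.491) = 0.982 / 1.491 ≈ 0.659
The standard error of measurement is 12.900*√(1 − 0.659) ≈ 12.900*0.584 ≈ 7.537.
SE_diff = SEM * √2 ≈ 7.537 * 1.414 ≈ 10.659
z = |107 − 94| / 10.659 = 13 / 10.659 ≈ 1.220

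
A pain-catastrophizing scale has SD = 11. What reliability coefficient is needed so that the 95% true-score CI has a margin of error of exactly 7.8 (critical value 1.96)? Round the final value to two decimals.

Required SEM = 7.8 / 1.96 ≈ 3.980
r = 1 − (3.980/11)² ≈ 1 − 0.131 ≈ 0.869

0.87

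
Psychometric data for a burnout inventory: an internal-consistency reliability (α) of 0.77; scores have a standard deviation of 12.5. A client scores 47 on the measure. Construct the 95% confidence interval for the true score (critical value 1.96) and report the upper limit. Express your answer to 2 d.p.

58.75

The standard error of measurement is 12.500·√(1 − 0.770) ≈ 12.500·0.480 ≈ 5.995.
Half-width = 1.96·5.995 ≈ 11.750
Upper limit = 47 + 11.750 ≈ 58.750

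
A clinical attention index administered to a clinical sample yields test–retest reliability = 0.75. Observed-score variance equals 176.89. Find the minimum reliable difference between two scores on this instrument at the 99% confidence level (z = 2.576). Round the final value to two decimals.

24.23

SD = √176.89 = 13.3000
SEM = 13.3000*√(1 − 0.7500) ≈ 6.6500
SE_diff = SEM * √2 ≈ 6.6500 * 1.4142 ≈ 9.4045
Minimum reliable difference = 2.576 * SE_diff ≈ 2.576 * 9.4045 ≈ 24.2260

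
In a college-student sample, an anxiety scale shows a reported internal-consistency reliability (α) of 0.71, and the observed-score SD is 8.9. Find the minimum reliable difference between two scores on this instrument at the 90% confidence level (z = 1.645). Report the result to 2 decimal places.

11.15

The standard error of measurement is 8.9000*√(1 − 0.7100) ≈ 8.9000*0.5385 ≈ 4.7928.
SE_diff = √2 * SEM ≈ 6.7780
Minimum reliable difference = 1.645 * SE_diff ≈ 1.645 * 6.7780 ≈ 11.1499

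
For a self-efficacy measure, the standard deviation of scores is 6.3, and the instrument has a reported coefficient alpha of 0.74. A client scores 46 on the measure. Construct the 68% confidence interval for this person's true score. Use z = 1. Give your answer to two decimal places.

The standard error of measurement is 6.300×√(1 − 0.740) ≈ 6.300×0.510 ≈ 3.212.
Half-width = 1×3.212 ≈ 3.212
Interval: (42.788, 49.212)

[42.79, 49.21]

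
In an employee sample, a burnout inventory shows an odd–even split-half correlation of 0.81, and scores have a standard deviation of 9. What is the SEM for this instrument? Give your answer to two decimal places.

2.92

Spearman-Brown: r = 2(0.81) / (1 + 0.81) = 1.6200 / 1.8100 ≈ 0.8950
SEM = 9.0000 · √(1 − 0.8950) = 9.0000 · √0.1050 ≈ 9.0000 · 0.3240 ≈ 2.9159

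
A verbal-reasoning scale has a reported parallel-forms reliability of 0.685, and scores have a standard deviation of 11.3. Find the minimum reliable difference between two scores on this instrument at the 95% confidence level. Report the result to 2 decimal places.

17.58

SEM = 11.300 × √(1 − 0.685) = 11.300 × √0.315 ≈ 11.300 × 0.561 ≈ 6.342
SE_diff = √2 × SEM ≈ 8.969
Minimum reliable difference = 1.96 × SE_diff ≈ 1.96 × 8.969 ≈ 17.579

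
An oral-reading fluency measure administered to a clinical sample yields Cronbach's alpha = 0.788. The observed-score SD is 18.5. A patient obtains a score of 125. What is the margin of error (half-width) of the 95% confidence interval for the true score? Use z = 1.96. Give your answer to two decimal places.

16.70

SEM = 18.5000·√(1 − 0.7880) ≃ 8.5180
Margin = 1.96 · 8.5180 ≃ 16.6954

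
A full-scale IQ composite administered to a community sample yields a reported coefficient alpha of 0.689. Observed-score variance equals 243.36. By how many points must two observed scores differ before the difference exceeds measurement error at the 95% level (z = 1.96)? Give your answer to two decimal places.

σ = 243.36^(1/2) = 15.60000
SEM = 15.60000*√(1 − 0.68900) ≈ 8.69971
Standard error of the difference = 8.69971·√2 ≈ 12.30325
Minimum reliable difference = 1.96 * SE_diff ≈ 1.96 * 12.30325 ≈ 24.11437

24.11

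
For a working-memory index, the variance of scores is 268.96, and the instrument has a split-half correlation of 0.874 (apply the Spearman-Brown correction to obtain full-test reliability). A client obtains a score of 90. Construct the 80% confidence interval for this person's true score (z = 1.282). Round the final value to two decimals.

[84.55, 95.45]

σ = 268.96^(1/2) = 16.4000
Spearman-Brown: r = 2(0.874) / (1 + 0.874) = 1.7480 / 1.8740 ≃ 0.9328
SEM = 16.4000·√(1 − 0.9328) ≃ 4.2525
Margin = 1.282 · 4.2525 ≃ 5.4517
CI = 90 ± 5.4517 → [84.5483, 95.4517]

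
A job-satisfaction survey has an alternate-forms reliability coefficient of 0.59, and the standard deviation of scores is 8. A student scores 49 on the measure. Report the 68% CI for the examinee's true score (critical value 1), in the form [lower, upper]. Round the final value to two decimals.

The standard error of measurement is 8.00000×√(1 − 0.59000) ≈ 8.00000×0.64031 ≈ 5.12250.
Half-width = 1×5.12250 ≈ 5.12250
Interval: (43.87750, 54.12250)

[43.88, 54.12]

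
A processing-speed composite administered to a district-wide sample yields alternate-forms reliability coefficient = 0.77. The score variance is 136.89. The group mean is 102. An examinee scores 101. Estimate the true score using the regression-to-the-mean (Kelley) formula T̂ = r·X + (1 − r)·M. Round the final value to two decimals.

Estimated true score = 0.770×101 + (1 − 0.770)×102 ≈ 101.230

101.23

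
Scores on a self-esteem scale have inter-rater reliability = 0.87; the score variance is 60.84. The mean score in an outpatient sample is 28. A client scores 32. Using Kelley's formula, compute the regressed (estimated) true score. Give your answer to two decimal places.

T̂ = 0.87000(32) + 0.13000(28) ≈ 31.48000

31.48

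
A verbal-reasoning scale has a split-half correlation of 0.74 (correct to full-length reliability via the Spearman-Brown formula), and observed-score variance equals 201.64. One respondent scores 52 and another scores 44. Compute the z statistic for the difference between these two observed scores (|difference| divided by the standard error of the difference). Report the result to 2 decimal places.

SD = √201.64 ≃ 14.200
Full-length reliability (Spearman-Brown) = 2(0.74)/(1+0.74) ≃ 0.851
The standard error of measurement is 14.200·√(1 − 0.851) ≃ 14.200·0.387 ≃ 5.489.
SE_diff = SEM · √2 ≃ 5.489 · 1.414 ≃ 7.763
z = 8 / 7.763 ≃ 1.031

1.03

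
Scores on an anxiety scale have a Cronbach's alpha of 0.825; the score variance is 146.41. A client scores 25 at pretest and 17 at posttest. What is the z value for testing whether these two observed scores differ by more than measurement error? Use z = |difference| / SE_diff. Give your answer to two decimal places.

SD = √146.41 ≈ 12.1000
SEM = 12.1000 · √(1 − 0.8250) = 12.1000 · √0.1750 ≈ 12.1000 · 0.4183 ≈ 5.0618
SE_diff = √2 · SEM ≈ 7.1585
z = 8 / 7.1585 ≈ 1.1176

1.12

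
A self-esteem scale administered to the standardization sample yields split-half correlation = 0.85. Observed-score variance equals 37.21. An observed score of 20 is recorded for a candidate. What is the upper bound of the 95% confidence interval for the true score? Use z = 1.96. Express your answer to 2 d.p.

23.40

SD = √37.21 ≃ 6.100
Full-length reliability (Spearman-Brown) = 2(0.85)/(1+0.85) ≃ 0.919
SEM = 6.100 × √(1 − 0.919) = 6.100 × √0.081 ≃ 6.100 × 0.285 ≃ 1.737
Margin = 1.96 × 1.737 ≃ 3.404
Upper limit = 20 + 3.404 ≃ 23.404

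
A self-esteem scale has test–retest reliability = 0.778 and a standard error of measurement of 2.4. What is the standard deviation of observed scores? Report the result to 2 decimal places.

SD = SEM / √(1 − r) = 2.4 / √0.22200 ≈ 2.4 / 0.47117 ≈ 5.09372

5.09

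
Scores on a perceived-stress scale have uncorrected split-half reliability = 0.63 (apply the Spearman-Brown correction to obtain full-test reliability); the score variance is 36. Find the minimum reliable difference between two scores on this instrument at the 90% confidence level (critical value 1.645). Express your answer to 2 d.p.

6.65

SD = √36 ≃ 6.0000
Spearman-Brown: r = 2(0.63) / (1 + 0.63) = 1.2600 / 1.6300 ≃ 0.7730
The standard error of measurement is 6.0000×√(1 − 0.7730) ≃ 6.0000×0.4764 ≃ 2.8586.
SE_diff = √2 × SEM ≃ 4.0427
Minimum reliable difference = 1.645 × SE_diff ≃ 1.645 × 4.0427 ≃ 6.6503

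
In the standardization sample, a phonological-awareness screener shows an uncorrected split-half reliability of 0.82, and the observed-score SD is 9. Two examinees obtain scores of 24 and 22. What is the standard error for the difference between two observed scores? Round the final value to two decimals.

4.00

Full-length reliability (Spearman-Brown) = 2(0.82)/(1+0.82) ≈ 0.90110
SEM = 9.00000 * √(1 − 0.90110) = 9.00000 * √0.09890 ≈ 9.00000 * 0.31449 ≈ 2.83037
Standard error of the difference = 2.83037·√2 ≈ 4.00275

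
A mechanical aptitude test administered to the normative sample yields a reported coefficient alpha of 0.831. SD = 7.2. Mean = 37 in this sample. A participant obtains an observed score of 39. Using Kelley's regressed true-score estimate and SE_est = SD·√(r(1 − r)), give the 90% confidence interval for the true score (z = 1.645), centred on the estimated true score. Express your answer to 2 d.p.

Estimated true score = 0.8310×39 + (1 − 0.8310)×37 ≈ 38.6620
SE_est = 7.2000×√(0.8310×0.1690) ≈ 2.6982
CI = 38.6620 ± 1.645 × 2.6982 → [34.2234, 43.1006]

[34.22, 43.10]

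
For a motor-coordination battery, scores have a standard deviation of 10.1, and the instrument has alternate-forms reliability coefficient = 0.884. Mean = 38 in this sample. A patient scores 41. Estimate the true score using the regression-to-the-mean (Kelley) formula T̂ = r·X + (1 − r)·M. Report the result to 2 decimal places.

40.65

Estimated true score = 0.8840·41 + (1 − 0.8840)·38 ≈ 40.6520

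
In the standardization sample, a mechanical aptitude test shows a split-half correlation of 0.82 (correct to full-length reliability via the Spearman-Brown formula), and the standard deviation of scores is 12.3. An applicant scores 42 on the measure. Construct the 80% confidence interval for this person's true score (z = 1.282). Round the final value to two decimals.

r_full = 2·0.82 / (1 + 0.82) ≈ 0.901
SEM = 12.300 · √(1 − 0.901) = 12.300 · √0.099 ≈ 12.300 · 0.314 ≈ 3.868
1.282 · SEM ≈ 4.959
Interval: (37.041, 46.959)

[37.04, 46.96]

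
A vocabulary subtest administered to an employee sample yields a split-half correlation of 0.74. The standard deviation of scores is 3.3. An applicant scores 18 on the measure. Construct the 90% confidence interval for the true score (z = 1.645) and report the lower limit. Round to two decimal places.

Full-length reliability (Spearman-Brown) = 2(0.74)/(1+0.74) ≈ 0.851
SEM = 3.300×√(1 − 0.851) ≈ 1.276
Margin = 1.645 × 1.276 ≈ 2.098
Lower limit = 18 − 2.098 ≈ 15.902

15.90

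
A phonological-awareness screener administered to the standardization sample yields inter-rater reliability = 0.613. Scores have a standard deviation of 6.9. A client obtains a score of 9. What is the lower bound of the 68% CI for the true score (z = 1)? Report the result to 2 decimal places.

SEM = 6.900·√(1 − 0.613) ≈ 4.292
Margin = 1 · 4.292 ≈ 4.292
Lower bound: 9 − 4.292 = 4.708

4.71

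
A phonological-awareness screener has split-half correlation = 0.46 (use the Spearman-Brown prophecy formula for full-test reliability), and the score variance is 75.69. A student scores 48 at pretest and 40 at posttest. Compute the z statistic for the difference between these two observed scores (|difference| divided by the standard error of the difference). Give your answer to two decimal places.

SD = √75.69 = 8.70000
Spearman-Brown: r = 2(0.46) / (1 + 0.46) = 0.92000 / 1.46000 ≈ 0.63014
SEM = 8.70000*√(1 − 0.63014) ≈ 5.29102
SE_diff = √2 * SEM ≈ 7.48264
z = |48 − 40| / 7.48264 = 8 / 7.48264 ≈ 1.06914

1.07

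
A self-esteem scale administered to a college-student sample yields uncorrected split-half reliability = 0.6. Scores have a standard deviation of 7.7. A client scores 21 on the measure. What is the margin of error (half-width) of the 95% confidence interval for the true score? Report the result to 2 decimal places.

r_full = 2·0.6 / (1 + 0.6) ≈ 0.75000
SEM = 7.70000*√(1 − 0.75000) ≈ 3.85000
Margin = 1.96 * 3.85000 ≈ 7.54600

7.55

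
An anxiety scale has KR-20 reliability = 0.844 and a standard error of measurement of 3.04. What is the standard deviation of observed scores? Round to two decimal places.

σ = SEM·(1 − r)^(−1/2) ≈ 3.04·2.5318 ≈ 7.6968

7.70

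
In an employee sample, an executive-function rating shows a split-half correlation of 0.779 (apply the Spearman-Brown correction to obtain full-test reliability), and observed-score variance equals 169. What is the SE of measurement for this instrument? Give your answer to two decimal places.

σ = 169^(1/2) = 13.000
Spearman-Brown: r = 2(0.779) / (1 + 0.779) = 1.558 / 1.779 ≈ 0.876
SEM = 13.000 * √(1 − 0.876) = 13.000 * √0.124 ≈ 13.000 * 0.352 ≈ 4.582

4.58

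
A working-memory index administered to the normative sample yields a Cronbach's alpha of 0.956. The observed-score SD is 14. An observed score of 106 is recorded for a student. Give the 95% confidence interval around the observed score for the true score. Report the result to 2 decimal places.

SEM = 14.000*√(1 − 0.956) ≈ 2.937
1.96 * SEM ≈ 5.756
95% CI: 106 ± 5.756 = [100.244, 111.756]

[100.24, 111.76]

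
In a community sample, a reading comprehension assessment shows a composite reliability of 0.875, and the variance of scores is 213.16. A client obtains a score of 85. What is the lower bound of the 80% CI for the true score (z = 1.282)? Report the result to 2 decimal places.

78.38

SD = √213.16 ≃ 14.6000
SEM = 14.6000×√(1 − 0.8750) ≃ 5.1619
Margin = 1.282 × 5.1619 ≃ 6.6175
Lower bound: 85 − 6.6175 = 78.3825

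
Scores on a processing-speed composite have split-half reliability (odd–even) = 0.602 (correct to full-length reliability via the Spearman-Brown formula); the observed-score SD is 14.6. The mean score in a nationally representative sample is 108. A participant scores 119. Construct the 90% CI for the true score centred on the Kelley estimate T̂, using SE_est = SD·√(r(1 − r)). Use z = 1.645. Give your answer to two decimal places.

r_full = 2·0.602 / (1 + 0.602) ≈ 0.752
T̂ = r·X + (1 − r)·M = 0.752·119 + 0.248·108 ≈ 89.436 + 26.831 ≈ 116.267
SE_est = 14.600·√(0.752·0.248) ≈ 6.309
90% CI: 116.267 ± 10.378 ≈ (105.889, 126.645)

[105.89, 126.65]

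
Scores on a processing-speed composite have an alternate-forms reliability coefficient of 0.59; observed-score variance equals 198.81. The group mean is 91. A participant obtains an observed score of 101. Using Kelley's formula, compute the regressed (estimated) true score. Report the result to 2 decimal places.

T̂ = 0.59000(101) + 0.41000(91) ≃ 96.90000

96.90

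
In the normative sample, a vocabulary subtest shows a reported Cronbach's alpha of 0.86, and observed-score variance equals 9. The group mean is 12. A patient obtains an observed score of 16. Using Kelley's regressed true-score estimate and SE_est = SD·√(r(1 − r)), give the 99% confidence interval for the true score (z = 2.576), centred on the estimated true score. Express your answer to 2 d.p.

σ = 9^(1/2) = 3.00000
T̂ = r·X + (1 − r)·M = 0.86000*16 + 0.14000*12 = 13.76000 + 1.68000 ≃ 15.44000
SE_est = SD * √(r(1 − r)) = 3.00000 * √0.12040 ≃ 3.00000 * 0.34699 ≃ 1.04096
CI = 15.44000 ± 2.576 * 1.04096 → [12.75848, 18.12152]

[12.76, 18.12]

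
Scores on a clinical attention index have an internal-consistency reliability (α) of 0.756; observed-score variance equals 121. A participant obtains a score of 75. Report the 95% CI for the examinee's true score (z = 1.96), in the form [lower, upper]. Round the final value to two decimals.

[64.35, 85.65]

SD = √121 = 11.00000
SEM = 11.00000·√(1 − 0.75600) ≈ 5.43360
Margin = 1.96 · 5.43360 ≈ 10.64985
95% CI: 75 ± 10.64985 = [64.35015, 85.64985]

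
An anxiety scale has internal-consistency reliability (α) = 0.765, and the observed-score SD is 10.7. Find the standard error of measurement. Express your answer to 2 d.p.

SEM = 10.700 * √(1 − 0.765) = 10.700 * √0.235 ≈ 10.700 * 0.485 ≈ 5.187

5.19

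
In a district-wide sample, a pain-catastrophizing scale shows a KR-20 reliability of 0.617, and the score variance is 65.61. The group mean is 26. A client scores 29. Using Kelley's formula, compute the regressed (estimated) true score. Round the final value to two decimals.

27.85

T̂ = r·X + (1 − r)·M = 0.61700·29 + 0.38300·26 = 17.89300 + 9.95800 ≈ 27.85100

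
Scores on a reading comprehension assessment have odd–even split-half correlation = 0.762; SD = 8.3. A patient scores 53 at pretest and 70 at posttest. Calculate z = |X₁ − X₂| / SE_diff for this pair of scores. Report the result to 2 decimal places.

3.94

Full-length reliability (Spearman-Brown) = 2(0.762)/(1+0.762) ≈ 0.865
SEM = 8.300·√(1 − 0.865) ≈ 3.050
Standard error of the difference = 3.050·√2 ≈ 4.314
z = 17 / 4.314 ≈ 3.941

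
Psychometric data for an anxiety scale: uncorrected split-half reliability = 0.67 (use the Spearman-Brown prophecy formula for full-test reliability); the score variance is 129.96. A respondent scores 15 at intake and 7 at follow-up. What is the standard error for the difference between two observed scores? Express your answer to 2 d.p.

7.17

σ = 129.96^(1/2) = 11.400
Full-length reliability (Spearman-Brown) = 2(0.67)/(1+0.67) ≈ 0.802
SEM = 11.400 · √(1 − 0.802) = 11.400 · √0.198 ≈ 11.400 · 0.445 ≈ 5.068
SE_diff = √2 · SEM ≈ 7.167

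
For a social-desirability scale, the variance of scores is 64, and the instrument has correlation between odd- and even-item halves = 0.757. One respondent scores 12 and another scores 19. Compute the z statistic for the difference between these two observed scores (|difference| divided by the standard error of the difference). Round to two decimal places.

σ = 64^(1/2) = 8.0000
Full-length reliability (Spearman-Brown) = 2(0.757)/(1+0.757) ≃ 0.8617
SEM = 8.0000 * √(1 − 0.8617) = 8.0000 * √0.1383 ≃ 8.0000 * 0.3719 ≃ 2.9751
SE_diff = √2 * SEM ≃ 4.2075
z = 7 / 4.2075 ≃ 1.6637

1.66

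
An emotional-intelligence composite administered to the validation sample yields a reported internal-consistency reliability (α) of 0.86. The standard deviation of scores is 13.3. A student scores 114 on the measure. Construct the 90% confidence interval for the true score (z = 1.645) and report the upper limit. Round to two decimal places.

122.19

SEM = 13.300×√(1 − 0.860) ≈ 4.976
Half-width = 1.645×4.976 ≈ 8.186
Upper bound: 114 + 8.186 = 122.186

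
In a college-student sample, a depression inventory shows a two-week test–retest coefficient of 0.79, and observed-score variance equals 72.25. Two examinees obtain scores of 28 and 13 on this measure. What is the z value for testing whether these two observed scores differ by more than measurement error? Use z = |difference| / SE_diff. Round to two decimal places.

2.72

SD = √72.25 ≃ 8.5000
SEM = 8.5000*√(1 − 0.7900) ≃ 3.8952
SE_diff = √2 * SEM ≃ 5.5086
z = |28 − 13| / 5.5086 = 15 / 5.5086 ≃ 2.7230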